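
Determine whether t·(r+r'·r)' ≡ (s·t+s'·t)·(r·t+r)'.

E1: t·(r+r'·r)'
    = t·r'
E2: (s·t+s'·t)·(r·t+r)'
    = (s·t+s'·t)·r'
    = t·r'
Both reduce to t·r', so they are equivalent.

Yes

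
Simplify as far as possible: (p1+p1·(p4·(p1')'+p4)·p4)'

p1'

(p1+p1·(p4·(p1')'+p4)·p4)'
= (p1+p1·(p4·p1+p4)·p4)'   [double negation]
= (p1+p1·p4·p4)'   [absorption]
= (p1+p1·p4)'   [idempotence]
= p1'   [absorption]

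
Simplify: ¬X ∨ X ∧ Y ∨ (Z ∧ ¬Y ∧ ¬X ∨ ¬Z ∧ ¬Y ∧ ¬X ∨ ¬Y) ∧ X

True

¬X ∨ X ∧ Y ∨ (Z ∧ ¬Y ∧ ¬X ∨ ¬Z ∧ ¬Y ∧ ¬X ∨ ¬Y) ∧ X
= ¬X ∨ X ∧ Y ∨ (¬Y ∧ ¬X ∨ ¬Y) ∧ X
= ¬X ∨ X ∧ Y ∨ ¬Y ∧ X
= ¬X ∨ X
= True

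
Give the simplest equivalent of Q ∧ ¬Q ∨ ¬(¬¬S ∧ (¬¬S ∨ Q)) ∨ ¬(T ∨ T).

¬S ∨ ¬T

Q ∧ ¬Q ∨ ¬(¬¬S ∧ (¬¬S ∨ Q)) ∨ ¬(T ∨ T)
= Q ∧ ¬Q ∨ ¬¬¬S ∨ ¬(T ∨ T)
= Q ∧ ¬Q ∨ ¬¬¬S ∨ ¬T
= ¬¬¬S ∨ ¬T
= ¬S ∨ ¬T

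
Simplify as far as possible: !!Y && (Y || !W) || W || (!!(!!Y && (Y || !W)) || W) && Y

Y || W

!!Y && (Y || !W) || W || (!!(!!Y && (Y || !W)) || W) && Y
= !!Y && (Y || !W) || W || (!!Y && (Y || !W) || W) && Y   — double negation
= !!Y && (Y || !W) || W   — absorption
= Y && (Y || !W) || W   — double negation
= Y || W   — absorption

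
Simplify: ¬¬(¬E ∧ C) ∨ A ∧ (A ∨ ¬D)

¬¬(¬E ∧ C) ∨ A ∧ (A ∨ ¬D)
= ¬¬(¬E ∧ C) ∨ A   [absorption]
= ¬E ∧ C ∨ A   [double negation]

¬E ∧ C ∨ A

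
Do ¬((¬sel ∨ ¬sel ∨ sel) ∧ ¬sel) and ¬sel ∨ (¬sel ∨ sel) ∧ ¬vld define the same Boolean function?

No

E1: ¬((¬sel ∨ ¬sel ∨ sel) ∧ ¬sel)
    = ¬((¬sel ∨ sel) ∧ ¬sel)   — idempotence
    = ¬¬sel   — complement / identity
    = sel   — double negation
E2: ¬sel ∨ (¬sel ∨ sel) ∧ ¬vld
    = ¬sel ∨ ¬vld   — complement / identity
These differ: at sel=0, vld=1, E1 = 0 but E2 = 1.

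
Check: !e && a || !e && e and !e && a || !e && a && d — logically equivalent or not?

E1: !e && a || !e && e
    = !e && a   [complement / identity]
E2: !e && a || !e && a && d
    = !e && a   [absorption]
Both reduce to !e && a, so they are equivalent.

Yes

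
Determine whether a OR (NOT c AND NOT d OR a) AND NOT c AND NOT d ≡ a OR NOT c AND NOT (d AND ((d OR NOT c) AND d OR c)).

E1: a OR (NOT c AND NOT d OR a) AND NOT c AND NOT d
    = a OR NOT c AND NOT d   [absorption]
E2: a OR NOT c AND NOT (d AND ((d OR NOT c) AND d OR c))
    = a OR NOT c AND NOT (d AND (d OR c))   [absorption]
    = a OR NOT c AND NOT d   [absorption]
Both reduce to a OR NOT c AND NOT d, so they are equivalent.

Yes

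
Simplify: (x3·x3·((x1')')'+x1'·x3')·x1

(x3·x3·((x1')')'+x1'·x3')·x1
= (x3·((x1')')'+x1'·x3')·x1   (idempotence)
= (x3·x1'+x1'·x3')·x1   (double negation)
= x1'·x1   (distribution)
= 0   (complement)

0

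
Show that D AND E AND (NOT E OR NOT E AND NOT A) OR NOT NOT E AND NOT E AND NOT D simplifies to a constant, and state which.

FALSE

D AND E AND (NOT E OR NOT E AND NOT A) OR NOT NOT E AND NOT E AND NOT D
= D AND E AND NOT E OR NOT NOT E AND NOT E AND NOT D   (absorption)
= D AND E AND NOT E OR E AND NOT E AND NOT D   (double negation)
= E AND NOT E   (distribution)
= FALSE   (complement)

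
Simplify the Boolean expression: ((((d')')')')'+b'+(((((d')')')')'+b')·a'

((((d')')')')'+b'+(((((d')')')')'+b')·a'
= ((((d')')')')'+b'   — absorption
= ((d')')'+b'   — double negation
= d'+b'   — double negation

d'+b'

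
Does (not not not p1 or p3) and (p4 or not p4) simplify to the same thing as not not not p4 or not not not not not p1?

E1: (not not not p1 or p3) and (p4 or not p4)
    = not not not p1 or p3
    = not p1 or p3
E2: not not not p4 or not not not not not p1
    = not not not p4 or not not not p1
    = not p4 or not not not p1
    = not p4 or not p1
These differ: at p1=1, p3=0, p4=0, E1 = 0 but E2 = 1.

No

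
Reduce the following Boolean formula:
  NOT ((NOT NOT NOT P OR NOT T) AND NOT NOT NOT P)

NOT ((NOT NOT NOT P OR NOT T) AND NOT NOT NOT P)
= NOT NOT NOT NOT P   [absorption]
= NOT NOT P   [double negation]
= P   [double negation]

P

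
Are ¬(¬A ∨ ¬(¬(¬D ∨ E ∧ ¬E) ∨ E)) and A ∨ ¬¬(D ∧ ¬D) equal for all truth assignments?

E1: ¬(¬A ∨ ¬(¬(¬D ∨ E ∧ ¬E) ∨ E))
    = ¬(¬A ∨ ¬(¬¬D ∨ E))   (complement / identity)
    = A ∧ (¬¬D ∨ E)   (De Morgan)
    = A ∧ (D ∨ E)   (double negation)
E2: A ∨ ¬¬(D ∧ ¬D)
    = A ∨ D ∧ ¬D   (double negation)
    = A   (complement / identity)
These differ: at A=1, D=0, E=0, E1 = 0 but E2 = 1.

No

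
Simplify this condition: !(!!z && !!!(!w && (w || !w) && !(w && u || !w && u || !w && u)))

!(!!z && !!!(!w && (w || !w) && !(w && u || !w && u || !w && u)))
= !(!!z && !(!w && (w || !w) && !(w && u || !w && u || !w && u)))   — double negation
= !(!!z && !(!w && (w || !w) && !(w && u || !w && u)))   — idempotence
= !(!!z && !(!w && !(w && u || !w && u)))   — complement / identity
= !z || !w && !(w && u || !w && u)   — De Morgan
= !z || !w && !u   — distribution

!z || !w && !u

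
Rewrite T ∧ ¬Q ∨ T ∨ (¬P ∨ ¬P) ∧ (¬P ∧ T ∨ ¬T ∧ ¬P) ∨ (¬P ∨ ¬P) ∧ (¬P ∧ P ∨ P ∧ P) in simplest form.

T ∧ ¬Q ∨ T ∨ (¬P ∨ ¬P) ∧ (¬P ∧ T ∨ ¬T ∧ ¬P) ∨ (¬P ∨ ¬P) ∧ (¬P ∧ P ∨ P ∧ P)
= T ∧ ¬Q ∨ T ∨ (¬P ∧ T ∨ ¬T ∧ ¬P ∨ ¬P ∧ P ∨ P ∧ P) ∧ (¬P ∨ ¬P)   [distribution]
= T ∧ ¬Q ∨ T ∨ (¬P ∨ ¬P ∧ P ∨ P ∧ P) ∧ (¬P ∨ ¬P)   [distribution]
= T ∧ ¬Q ∨ T ∨ (¬P ∨ P) ∧ (¬P ∨ ¬P)   [distribution]
= T ∧ ¬Q ∨ T ∨ (¬P ∨ P) ∧ ¬P   [idempotence]
= T ∨ (¬P ∨ P) ∧ ¬P   [absorption]
= T ∨ ¬P   [complement / identity]

T ∨ ¬P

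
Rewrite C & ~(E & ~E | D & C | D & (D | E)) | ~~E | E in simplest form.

C & ~D | E

C & ~(E & ~E | D & C | D & (D | E)) | ~~E | E
= C & ~(E & ~E | D & C | D) | ~~E | E
= C & ~(E & ~E | D & C | D) | E | E
= C & ~(D & C | D) | E | E
= C & ~(D & C | D) | E
= C & ~D | E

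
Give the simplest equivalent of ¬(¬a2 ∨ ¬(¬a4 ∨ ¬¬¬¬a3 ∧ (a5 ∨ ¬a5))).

a2 ∧ (¬a4 ∨ a3)

¬(¬a2 ∨ ¬(¬a4 ∨ ¬¬¬¬a3 ∧ (a5 ∨ ¬a5)))
= a2 ∧ (¬a4 ∨ ¬¬¬¬a3 ∧ (a5 ∨ ¬a5))   [De Morgan]
= a2 ∧ (¬a4 ∨ ¬¬a3 ∧ (a5 ∨ ¬a5))   [double negation]
= a2 ∧ (¬a4 ∨ a3 ∧ (a5 ∨ ¬a5))   [double negation]
= a2 ∧ (¬a4 ∨ a3)   [complement / identity]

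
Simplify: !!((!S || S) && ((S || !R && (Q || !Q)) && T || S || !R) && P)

(S || !R) && P

!!((!S || S) && ((S || !R && (Q || !Q)) && T || S || !R) && P)
= (!S || S) && ((S || !R && (Q || !Q)) && T || S || !R) && P
= ((S || !R && (Q || !Q)) && T || S || !R) && P
= ((S || !R) && T || S || !R) && P
= (S || !R) && P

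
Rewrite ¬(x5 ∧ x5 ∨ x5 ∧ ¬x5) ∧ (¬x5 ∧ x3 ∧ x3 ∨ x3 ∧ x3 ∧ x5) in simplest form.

¬(x5 ∧ x5 ∨ x5 ∧ ¬x5) ∧ (¬x5 ∧ x3 ∧ x3 ∨ x3 ∧ x3 ∧ x5)
= ¬(x5 ∧ x5 ∨ x5 ∧ ¬x5) ∧ x3 ∧ x3   (distribution)
= ¬x5 ∧ x3 ∧ x3   (distribution)
= ¬x5 ∧ x3   (idempotence)

¬x5 ∧ x3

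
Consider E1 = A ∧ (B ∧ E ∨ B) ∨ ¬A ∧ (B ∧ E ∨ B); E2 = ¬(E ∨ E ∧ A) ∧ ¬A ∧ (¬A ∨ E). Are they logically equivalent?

No

E1: A ∧ (B ∧ E ∨ B) ∨ ¬A ∧ (B ∧ E ∨ B)
    = B ∧ E ∨ B   [distribution]
    = B   [absorption]
E2: ¬(E ∨ E ∧ A) ∧ ¬A ∧ (¬A ∨ E)
    = ¬E ∧ ¬A ∧ (¬A ∨ E)   [absorption]
    = ¬E ∧ ¬A   [absorption]
These differ: at A=0, B=1, E=1, E1 = 1 but E2 = 0.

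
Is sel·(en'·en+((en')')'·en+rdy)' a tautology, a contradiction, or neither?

sel·(en'·en+((en')')'·en+rdy)'
= sel·(en'·en+en'·en+rdy)'
= sel·(en'·en+rdy)'
= sel·rdy'
This depends on rdy, sel, so it is not a constant.

neither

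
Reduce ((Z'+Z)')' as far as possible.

((Z'+Z)')'
= Z'+Z   — double negation
= 1   — complement

1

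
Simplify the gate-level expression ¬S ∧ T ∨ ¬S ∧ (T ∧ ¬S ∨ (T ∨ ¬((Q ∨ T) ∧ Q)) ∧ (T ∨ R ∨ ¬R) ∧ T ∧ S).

¬S ∧ T ∨ ¬S ∧ (T ∧ ¬S ∨ (T ∨ ¬((Q ∨ T) ∧ Q)) ∧ (T ∨ R ∨ ¬R) ∧ T ∧ S)
= ¬S ∧ T ∨ ¬S ∧ (T ∧ ¬S ∨ (T ∨ ¬((Q ∨ T) ∧ Q) ∧ (R ∨ ¬R)) ∧ T ∧ S)   — distribution
= ¬S ∧ T ∨ ¬S ∧ (T ∧ ¬S ∨ (T ∨ ¬((Q ∨ T) ∧ Q)) ∧ T ∧ S)   — complement / identity
= ¬S ∧ T ∨ ¬S ∧ (T ∧ ¬S ∨ (T ∨ ¬Q) ∧ T ∧ S)   — absorption
= ¬S ∧ T ∨ ¬S ∧ (T ∧ ¬S ∨ T ∧ S)   — absorption
= ¬S ∧ T ∨ ¬S ∧ T   — distribution
= ¬S ∧ T   — idempotence

¬S ∧ T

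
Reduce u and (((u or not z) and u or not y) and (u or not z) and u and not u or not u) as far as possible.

False

u and (((u or not z) and u or not y) and (u or not z) and u and not u or not u)
= u and ((u or not z) and u and not u or not u)
= u and (u and not u or not u)
= u and not u
= False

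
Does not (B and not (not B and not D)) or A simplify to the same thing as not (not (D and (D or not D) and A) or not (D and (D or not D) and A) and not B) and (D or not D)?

No

E1: not (B and not (not B and not D)) or A
    = not (B and (B or D)) or A   (De Morgan)
    = not B or A   (absorption)
E2: not (not (D and (D or not D) and A) or not (D and (D or not D) and A) and not B) and (D or not D)
    = not not (D and (D or not D) and A) and (D or not D)   (absorption)
    = D and (D or not D) and A and (D or not D)   (double negation)
    = D and A and (D or not D)   (complement / identity)
    = D and A   (complement / identity)
These differ: at A=0, B=0, D=0, E1 = 1 but E2 = 0.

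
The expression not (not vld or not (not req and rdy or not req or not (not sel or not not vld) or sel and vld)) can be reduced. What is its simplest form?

not (not vld or not (not req and rdy or not req or not (not sel or not not vld) or sel and vld))
= not (not vld or not (not req and rdy or not req or sel and not vld or sel and vld))   — De Morgan
= not (not vld or not (not req and rdy or not req or sel))   — distribution
= not (not vld or not (not req or sel))   — absorption
= vld and (not req or sel)   — De Morgan

vld and (not req or sel)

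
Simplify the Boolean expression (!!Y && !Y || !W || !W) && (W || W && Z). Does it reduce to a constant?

(!!Y && !Y || !W || !W) && (W || W && Z)
= (!!Y && !Y || !W || !W) && W
= (Y && !Y || !W || !W) && W
= (!W || !W) && W
= !W && W
= false

false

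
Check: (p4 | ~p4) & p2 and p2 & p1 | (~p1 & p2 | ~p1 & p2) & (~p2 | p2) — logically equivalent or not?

Yes

E1: (p4 | ~p4) & p2
    = p2
E2: p2 & p1 | (~p1 & p2 | ~p1 & p2) & (~p2 | p2)
    = p2 & p1 | ~p1 & p2 | ~p1 & p2
    = p2 & p1 | ~p1 & p2
    = p2
Both reduce to p2, so they are equivalent.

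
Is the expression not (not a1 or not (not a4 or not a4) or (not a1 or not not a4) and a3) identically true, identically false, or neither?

not (not a1 or not (not a4 or not a4) or (not a1 or not not a4) and a3)
= not (not a1 or not not a4 or (not a1 or not not a4) and a3)   [idempotence]
= not (not a1 or not not a4)   [absorption]
= a1 and not a4   [De Morgan]
This depends on a1, a4, so it is not a constant.

neither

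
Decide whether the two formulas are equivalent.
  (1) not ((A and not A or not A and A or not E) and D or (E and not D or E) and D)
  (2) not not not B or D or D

E1: not ((A and not A or not A and A or not E) and D or (E and not D or E) and D)
    = not ((not A and A or not E) and D or (E and not D or E) and D)   (complement / identity)
    = not ((not A and A or not E) and D or E and D)   (absorption)
    = not (not E and D or E and D)   (complement / identity)
    = not D   (distribution)
E2: not not not B or D or D
    = not B or D or D   (double negation)
    = not B or D   (idempotence)
These differ: at A=0, B=1, D=0, E=0, E1 = 1 but E2 = 0.

No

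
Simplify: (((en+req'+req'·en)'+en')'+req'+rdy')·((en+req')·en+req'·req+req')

(((en+req'+req'·en)'+en')'+req'+rdy')·((en+req')·en+req'·req+req')
= (((en+req'+req'·en)'+en')'+req'+rdy')·((en+req')·en+req')   — complement / identity
= (((en+req')'+en')'+req'+rdy')·((en+req')·en+req')   — absorption
= ((en+req')·en+req'+rdy')·((en+req')·en+req')   — De Morgan
= (en+req')·en+req'   — absorption
= en+req'   — absorption

en+req'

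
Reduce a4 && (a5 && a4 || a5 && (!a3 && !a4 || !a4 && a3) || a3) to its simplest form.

a4 && (a5 || a3)

a4 && (a5 && a4 || a5 && (!a3 && !a4 || !a4 && a3) || a3)
= a4 && (a5 && a4 || a5 && !a4 || a3)   — distribution
= a4 && (a5 || a3)   — distribution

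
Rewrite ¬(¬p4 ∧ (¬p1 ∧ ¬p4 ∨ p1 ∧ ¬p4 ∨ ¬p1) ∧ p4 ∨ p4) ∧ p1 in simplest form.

¬p4 ∧ p1

¬(¬p4 ∧ (¬p1 ∧ ¬p4 ∨ p1 ∧ ¬p4 ∨ ¬p1) ∧ p4 ∨ p4) ∧ p1
= ¬(¬p4 ∧ (¬p4 ∨ ¬p1) ∧ p4 ∨ p4) ∧ p1
= ¬(¬p4 ∧ p4 ∨ p4) ∧ p1
= ¬p4 ∧ p1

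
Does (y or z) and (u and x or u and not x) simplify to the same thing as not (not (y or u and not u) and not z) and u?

Yes

E1: (y or z) and (u and x or u and not x)
    = (y or z) and u   (distribution)
E2: not (not (y or u and not u) and not z) and u
    = not (not y and not z) and u   (complement / identity)
    = (y or z) and u   (De Morgan)
Both reduce to (y or z) and u, so they are equivalent.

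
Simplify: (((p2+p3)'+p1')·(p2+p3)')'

p2+p3

(((p2+p3)'+p1')·(p2+p3)')'
= ((p2+p3)')'
= p2+p3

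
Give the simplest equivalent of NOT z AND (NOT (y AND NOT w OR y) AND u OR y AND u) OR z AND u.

NOT z AND (NOT (y AND NOT w OR y) AND u OR y AND u) OR z AND u
= NOT z AND (NOT y AND u OR y AND u) OR z AND u   — absorption
= NOT z AND u OR z AND u   — distribution
= u   — distribution

u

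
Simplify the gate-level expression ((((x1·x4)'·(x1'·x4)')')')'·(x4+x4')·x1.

((((x1·x4)'·(x1'·x4)')')')'·(x4+x4')·x1
= ((x1·x4+x1'·x4)')'·(x4+x4')·x1   (De Morgan)
= ((x1·x4+x1'·x4)')'·x1   (complement / identity)
= (x4')'·x1   (distribution)
= x4·x1   (double negation)

x4·x1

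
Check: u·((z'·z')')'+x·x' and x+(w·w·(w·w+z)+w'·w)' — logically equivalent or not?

No

E1: u·((z'·z')')'+x·x'
    = u·(z+z)'+x·x'   [De Morgan]
    = u·z'+x·x'   [idempotence]
    = u·z'   [complement / identity]
E2: x+(w·w·(w·w+z)+w'·w)'
    = x+(w·w+w'·w)'   [absorption]
    = x+w'   [distribution]
These differ: at u=0, w=0, x=1, z=0, E1 = 0 but E2 = 1.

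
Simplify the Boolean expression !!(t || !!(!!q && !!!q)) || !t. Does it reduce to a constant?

true

!!(t || !!(!!q && !!!q)) || !t
= !!(t || !(!q || !!q)) || !t   [De Morgan]
= !!(t || q && !q) || !t   [De Morgan]
= !!t || !t   [complement / identity]
= t || !t   [double negation]
= true   [complement]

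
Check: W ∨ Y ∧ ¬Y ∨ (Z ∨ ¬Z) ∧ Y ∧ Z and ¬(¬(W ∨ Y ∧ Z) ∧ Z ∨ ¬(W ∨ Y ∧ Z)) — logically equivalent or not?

Yes

E1: W ∨ Y ∧ ¬Y ∨ (Z ∨ ¬Z) ∧ Y ∧ Z
    = W ∨ Y ∧ ¬Y ∨ Y ∧ Z
    = W ∨ Y ∧ Z
E2: ¬(¬(W ∨ Y ∧ Z) ∧ Z ∨ ¬(W ∨ Y ∧ Z))
    = ¬¬(W ∨ Y ∧ Z)
    = W ∨ Y ∧ Z
Both reduce to W ∨ Y ∧ Z, so they are equivalent.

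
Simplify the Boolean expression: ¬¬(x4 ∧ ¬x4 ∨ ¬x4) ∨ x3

¬x4 ∨ x3

¬¬(x4 ∧ ¬x4 ∨ ¬x4) ∨ x3
= ¬¬¬x4 ∨ x3   [complement / identity]
= ¬x4 ∨ x3   [double negation]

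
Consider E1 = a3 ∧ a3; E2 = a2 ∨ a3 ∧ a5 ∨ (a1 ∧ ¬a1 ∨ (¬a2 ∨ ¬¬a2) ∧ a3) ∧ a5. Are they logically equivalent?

E1: a3 ∧ a3
    = a3   — idempotence
E2: a2 ∨ a3 ∧ a5 ∨ (a1 ∧ ¬a1 ∨ (¬a2 ∨ ¬¬a2) ∧ a3) ∧ a5
    = a2 ∨ a3 ∧ a5 ∨ (a1 ∧ ¬a1 ∨ (¬a2 ∨ a2) ∧ a3) ∧ a5   — double negation
    = a2 ∨ a3 ∧ a5 ∨ (a1 ∧ ¬a1 ∨ a3) ∧ a5   — complement / identity
    = a2 ∨ a3 ∧ a5 ∨ a3 ∧ a5   — complement / identity
    = a2 ∨ a3 ∧ a5   — idempotence
These differ: at a1=0, a2=1, a3=0, a5=1, E1 = 0 but E2 = 1.

No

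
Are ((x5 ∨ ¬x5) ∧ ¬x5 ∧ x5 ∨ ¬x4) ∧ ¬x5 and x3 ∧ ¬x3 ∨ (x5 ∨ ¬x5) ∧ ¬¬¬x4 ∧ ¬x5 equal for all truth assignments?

Yes

E1: ((x5 ∨ ¬x5) ∧ ¬x5 ∧ x5 ∨ ¬x4) ∧ ¬x5
    = (¬x5 ∧ x5 ∨ ¬x4) ∧ ¬x5
    = ¬x4 ∧ ¬x5
E2: x3 ∧ ¬x3 ∨ (x5 ∨ ¬x5) ∧ ¬¬¬x4 ∧ ¬x5
    = x3 ∧ ¬x3 ∨ ¬¬¬x4 ∧ ¬x5
    = x3 ∧ ¬x3 ∨ ¬x4 ∧ ¬x5
    = ¬x4 ∧ ¬x5
Both reduce to ¬x4 ∧ ¬x5, so they are equivalent.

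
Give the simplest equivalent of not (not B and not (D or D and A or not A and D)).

B or D

not (not B and not (D or D and A or not A and D))
= B or D or D and A or not A and D   — De Morgan
= B or D or D   — distribution
= B or D   — idempotence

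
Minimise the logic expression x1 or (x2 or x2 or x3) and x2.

x1 or x2

x1 or (x2 or x2 or x3) and x2
= x1 or (x2 or x3) and x2
= x1 or x2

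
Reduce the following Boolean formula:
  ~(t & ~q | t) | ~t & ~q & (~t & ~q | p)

~t

~(t & ~q | t) | ~t & ~q & (~t & ~q | p)
= ~t | ~t & ~q & (~t & ~q | p)   (absorption)
= ~t | ~t & ~q   (absorption)
= ~t   (absorption)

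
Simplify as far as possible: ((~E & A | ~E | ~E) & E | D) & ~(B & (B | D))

D & ~B

((~E & A | ~E | ~E) & E | D) & ~(B & (B | D))
= ((~E | ~E) & E | D) & ~(B & (B | D))   (absorption)
= ((~E | ~E) & E | D) & ~B   (absorption)
= (~E & E | D) & ~B   (idempotence)
= D & ~B   (complement / identity)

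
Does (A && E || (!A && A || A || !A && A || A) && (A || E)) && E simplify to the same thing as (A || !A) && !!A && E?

Yes

E1: (A && E || (!A && A || A || !A && A || A) && (A || E)) && E
    = (A && E || (!A && A || A) && (A || E)) && E   (idempotence)
    = (A && E || A && (A || E)) && E   (complement / identity)
    = (A && E || A) && E   (absorption)
    = A && E   (absorption)
E2: (A || !A) && !!A && E
    = !!A && E   (complement / identity)
    = A && E   (double negation)
Both reduce to A && E, so they are equivalent.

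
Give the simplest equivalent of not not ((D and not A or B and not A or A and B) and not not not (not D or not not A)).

D and not A

not not ((D and not A or B and not A or A and B) and not not not (not D or not not A))
= not not ((D and not A or B) and not not not (not D or not not A))   (distribution)
= not not ((D and not A or B) and not not (D and not A))   (De Morgan)
= not not ((D and not A or B) and D and not A)   (double negation)
= not not (D and not A)   (absorption)
= D and not A   (double negation)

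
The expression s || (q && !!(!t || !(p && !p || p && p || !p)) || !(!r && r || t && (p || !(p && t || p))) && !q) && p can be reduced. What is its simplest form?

s || !t && p

s || (q && !!(!t || !(p && !p || p && p || !p)) || !(!r && r || t && (p || !(p && t || p))) && !q) && p
= s || (q && !!(!t || !(p && !p || p && p || !p)) || !(t && (p || !(p && t || p))) && !q) && p   — complement / identity
= s || (q && !(t && (p && !p || p && p || !p)) || !(t && (p || !(p && t || p))) && !q) && p   — De Morgan
= s || (q && !(t && (p || !p)) || !(t && (p || !(p && t || p))) && !q) && p   — distribution
= s || (q && !(t && (p || !p)) || !(t && (p || !p)) && !q) && p   — absorption
= s || !(t && (p || !p)) && p   — distribution
= s || !t && p   — complement / identity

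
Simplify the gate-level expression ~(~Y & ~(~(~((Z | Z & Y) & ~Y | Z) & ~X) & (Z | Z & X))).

~(~Y & ~(~(~((Z | Z & Y) & ~Y | Z) & ~X) & (Z | Z & X)))
= ~(~Y & ~(~(~(Z & ~Y | Z) & ~X) & (Z | Z & X)))   — absorption
= ~(~Y & ~(~(~(Z & ~Y | Z) & ~X) & Z))   — absorption
= Y | ~(~(Z & ~Y | Z) & ~X) & Z   — De Morgan
= Y | ~(~Z & ~X) & Z   — absorption
= Y | (Z | X) & Z   — De Morgan
= Y | Z   — absorption

Y | Z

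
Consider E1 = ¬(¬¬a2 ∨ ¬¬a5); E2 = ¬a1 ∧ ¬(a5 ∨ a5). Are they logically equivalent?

No

E1: ¬(¬¬a2 ∨ ¬¬a5)
    = ¬a2 ∧ ¬a5   [De Morgan]
E2: ¬a1 ∧ ¬(a5 ∨ a5)
    = ¬a1 ∧ ¬a5   [idempotence]
These differ: at a1=1, a2=0, a5=0, E1 = 1 but E2 = 0.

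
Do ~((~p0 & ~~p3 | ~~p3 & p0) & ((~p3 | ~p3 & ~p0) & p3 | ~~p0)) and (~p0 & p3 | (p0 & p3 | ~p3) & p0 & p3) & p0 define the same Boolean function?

E1: ~((~p0 & ~~p3 | ~~p3 & p0) & ((~p3 | ~p3 & ~p0) & p3 | ~~p0))
    = ~(~~p3 & ((~p3 | ~p3 & ~p0) & p3 | ~~p0))   [distribution]
    = ~(~~p3 & (~p3 & p3 | ~~p0))   [absorption]
    = ~(~~p3 & ~~p0)   [complement / identity]
    = ~p3 | ~p0   [De Morgan]
E2: (~p0 & p3 | (p0 & p3 | ~p3) & p0 & p3) & p0
    = (~p0 & p3 | p0 & p3) & p0   [absorption]
    = p3 & p0   [distribution]
These differ: at p0=0, p3=0, E1 = 1 but E2 = 0.

No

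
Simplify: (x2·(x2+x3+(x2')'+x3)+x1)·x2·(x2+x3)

x2

(x2·(x2+x3+(x2')'+x3)+x1)·x2·(x2+x3)
= (x2·(x2+x3+x2+x3)+x1)·x2·(x2+x3)   (double negation)
= (x2·(x2+x3)+x1)·x2·(x2+x3)   (idempotence)
= x2·(x2+x3)   (absorption)
= x2   (absorption)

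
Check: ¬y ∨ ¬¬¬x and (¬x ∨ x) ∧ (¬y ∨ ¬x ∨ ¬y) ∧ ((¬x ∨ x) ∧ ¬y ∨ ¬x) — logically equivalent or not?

Yes

E1: ¬y ∨ ¬¬¬x
    = ¬y ∨ ¬x   (double negation)
E2: (¬x ∨ x) ∧ (¬y ∨ ¬x ∨ ¬y) ∧ ((¬x ∨ x) ∧ ¬y ∨ ¬x)
    = (¬x ∨ x) ∧ (¬y ∨ ¬x ∨ ¬y) ∧ (¬y ∨ ¬x)   (complement / identity)
    = (¬y ∨ ¬x ∨ ¬y) ∧ (¬y ∨ ¬x)   (complement / identity)
    = ¬y ∨ ¬x   (absorption)
Both reduce to ¬y ∨ ¬x, so they are equivalent.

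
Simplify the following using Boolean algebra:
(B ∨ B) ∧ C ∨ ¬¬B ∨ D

(B ∨ B) ∧ C ∨ ¬¬B ∨ D
= (B ∨ B) ∧ C ∨ B ∨ D   [double negation]
= B ∧ C ∨ B ∨ D   [idempotence]
= B ∨ D   [absorption]

B ∨ D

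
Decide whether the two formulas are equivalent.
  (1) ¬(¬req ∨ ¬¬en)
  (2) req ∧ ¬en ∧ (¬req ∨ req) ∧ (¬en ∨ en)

E1: ¬(¬req ∨ ¬¬en)
    = req ∧ ¬en   — De Morgan
E2: req ∧ ¬en ∧ (¬req ∨ req) ∧ (¬en ∨ en)
    = req ∧ ¬en ∧ (¬req ∨ req)   — complement / identity
    = req ∧ ¬en   — complement / identity
Both reduce to req ∧ ¬en, so they are equivalent.

Yes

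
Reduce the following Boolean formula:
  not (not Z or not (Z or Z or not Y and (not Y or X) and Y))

not (not Z or not (Z or Z or not Y and (not Y or X) and Y))
= not (not Z or not (Z or Z or not Y and Y))   — absorption
= not (not Z or not (Z or Z))   — complement / identity
= not (not Z or not Z)   — idempotence
= not not Z   — idempotence
= Z   — double negation

Z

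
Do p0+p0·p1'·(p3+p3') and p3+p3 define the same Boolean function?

E1: p0+p0·p1'·(p3+p3')
    = p0+p0·p1'
    = p0
E2: p3+p3
    = p3
These differ: at p0=1, p1=1, p3=0, E1 = 1 but E2 = 0.

No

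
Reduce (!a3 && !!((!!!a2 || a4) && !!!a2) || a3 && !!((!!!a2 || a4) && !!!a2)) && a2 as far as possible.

false

(!a3 && !!((!!!a2 || a4) && !!!a2) || a3 && !!((!!!a2 || a4) && !!!a2)) && a2
= !!((!!!a2 || a4) && !!!a2) && a2   — distribution
= !!!!!a2 && a2   — absorption
= !!!a2 && a2   — double negation
= !a2 && a2   — double negation
= false   — complement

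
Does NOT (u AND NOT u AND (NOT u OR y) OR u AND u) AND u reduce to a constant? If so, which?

NOT (u AND NOT u AND (NOT u OR y) OR u AND u) AND u
= NOT (u AND NOT u OR u AND u) AND u   [absorption]
= NOT u AND u   [distribution]
= FALSE   [complement]

yes, False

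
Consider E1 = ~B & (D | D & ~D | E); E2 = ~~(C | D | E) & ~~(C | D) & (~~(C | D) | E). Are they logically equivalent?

No

E1: ~B & (D | D & ~D | E)
    = ~B & (D | E)   — complement / identity
E2: ~~(C | D | E) & ~~(C | D) & (~~(C | D) | E)
    = ~~(C | D | E) & ~~(C | D)   — absorption
    = (C | D | E) & ~~(C | D)   — double negation
    = (C | D | E) & (C | D)   — double negation
    = C | D   — absorption
These differ: at B=1, C=1, D=0, E=0, E1 = 0 but E2 = 1.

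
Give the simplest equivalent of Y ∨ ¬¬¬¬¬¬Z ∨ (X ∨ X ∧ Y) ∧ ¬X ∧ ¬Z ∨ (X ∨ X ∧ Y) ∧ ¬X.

Y ∨ ¬¬¬¬¬¬Z ∨ (X ∨ X ∧ Y) ∧ ¬X ∧ ¬Z ∨ (X ∨ X ∧ Y) ∧ ¬X
= Y ∨ ¬¬¬¬¬¬Z ∨ (X ∨ X ∧ Y) ∧ ¬X   [absorption]
= Y ∨ ¬¬¬¬¬¬Z ∨ X ∧ ¬X   [absorption]
= Y ∨ ¬¬¬¬Z ∨ X ∧ ¬X   [double negation]
= Y ∨ ¬¬Z ∨ X ∧ ¬X   [double negation]
= Y ∨ Z ∨ X ∧ ¬X   [double negation]
= Y ∨ Z   [complement / identity]

Y ∨ Z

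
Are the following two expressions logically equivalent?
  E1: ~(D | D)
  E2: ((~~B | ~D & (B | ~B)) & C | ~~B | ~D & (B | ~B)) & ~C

E1: ~(D | D)
    = ~D   [idempotence]
E2: ((~~B | ~D & (B | ~B)) & C | ~~B | ~D & (B | ~B)) & ~C
    = (~~B | ~D & (B | ~B)) & ~C   [absorption]
    = (~~B | ~D) & ~C   [complement / identity]
    = (B | ~D) & ~C   [double negation]
These differ: at B=1, C=1, D=0, E1 = 1 but E2 = 0.

No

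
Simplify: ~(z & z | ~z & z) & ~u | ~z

~z

~(z & z | ~z & z) & ~u | ~z
= ~z & ~u | ~z   (distribution)
= ~z   (absorption)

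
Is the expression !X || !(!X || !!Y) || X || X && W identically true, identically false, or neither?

identically true

!X || !(!X || !!Y) || X || X && W
= !X || !(!X || !!Y) || X   (absorption)
= !X || X && !Y || X   (De Morgan)
= !X || X   (absorption)
= true   (complement)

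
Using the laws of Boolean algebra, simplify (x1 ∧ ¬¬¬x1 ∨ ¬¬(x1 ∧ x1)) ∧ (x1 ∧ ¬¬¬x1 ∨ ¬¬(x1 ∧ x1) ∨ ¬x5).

x1

(x1 ∧ ¬¬¬x1 ∨ ¬¬(x1 ∧ x1)) ∧ (x1 ∧ ¬¬¬x1 ∨ ¬¬(x1 ∧ x1) ∨ ¬x5)
= x1 ∧ ¬¬¬x1 ∨ ¬¬(x1 ∧ x1)   — absorption
= x1 ∧ ¬¬¬x1 ∨ x1 ∧ x1   — double negation
= x1 ∧ ¬x1 ∨ x1 ∧ x1   — double negation
= x1 ∧ (¬x1 ∨ x1)   — distribution
= x1   — complement / identity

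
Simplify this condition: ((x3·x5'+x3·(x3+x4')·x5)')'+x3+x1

x3+x1

((x3·x5'+x3·(x3+x4')·x5)')'+x3+x1
= ((x3·x5'+x3·x5)')'+x3+x1   — absorption
= (x3')'+x3+x1   — distribution
= x3+x3+x1   — double negation
= x3+x1   — idempotence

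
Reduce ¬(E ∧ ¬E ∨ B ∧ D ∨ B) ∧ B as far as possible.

¬(E ∧ ¬E ∨ B ∧ D ∨ B) ∧ B
= ¬(B ∧ D ∨ B) ∧ B   (complement / identity)
= ¬B ∧ B   (absorption)
= False   (complement)

False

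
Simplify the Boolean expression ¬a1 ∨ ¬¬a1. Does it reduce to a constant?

True

¬a1 ∨ ¬¬a1
= ¬a1 ∨ a1   (double negation)
= True   (complement)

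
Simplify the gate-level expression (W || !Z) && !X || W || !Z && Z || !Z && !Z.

W || !Z

(W || !Z) && !X || W || !Z && Z || !Z && !Z
= (W || !Z) && !X || W || !Z   [distribution]
= W || !Z   [absorption]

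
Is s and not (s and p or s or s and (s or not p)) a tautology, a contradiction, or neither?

contradiction

s and not (s and p or s or s and (s or not p))
= s and not (s and p or s or s)
= s and not (s or s)
= s and not s
= False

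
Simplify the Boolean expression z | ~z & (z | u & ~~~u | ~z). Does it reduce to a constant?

z | ~z & (z | u & ~~~u | ~z)
= z | ~z & (z | u & ~u | ~z)   [double negation]
= z | ~z & (z | ~z)   [complement / identity]
= z | ~z   [complement / identity]
= 1   [complement]

1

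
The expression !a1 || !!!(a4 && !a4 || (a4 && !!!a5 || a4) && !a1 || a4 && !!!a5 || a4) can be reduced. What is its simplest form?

!a1 || !a4

!a1 || !!!(a4 && !a4 || (a4 && !!!a5 || a4) && !a1 || a4 && !!!a5 || a4)
= !a1 || !!!((a4 && !!!a5 || a4) && !a1 || a4 && !!!a5 || a4)
= !a1 || !!!(a4 && !!!a5 || a4)
= !a1 || !!!(a4 && !a5 || a4)
= !a1 || !!!a4
= !a1 || !a4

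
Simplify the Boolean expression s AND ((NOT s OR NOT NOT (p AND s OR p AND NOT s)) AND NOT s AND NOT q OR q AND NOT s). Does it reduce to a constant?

FALSE

s AND ((NOT s OR NOT NOT (p AND s OR p AND NOT s)) AND NOT s AND NOT q OR q AND NOT s)
= s AND ((NOT s OR NOT NOT p) AND NOT s AND NOT q OR q AND NOT s)   — distribution
= s AND ((NOT s OR p) AND NOT s AND NOT q OR q AND NOT s)   — double negation
= s AND (NOT s AND NOT q OR q AND NOT s)   — absorption
= s AND NOT s   — distribution
= FALSE   — complement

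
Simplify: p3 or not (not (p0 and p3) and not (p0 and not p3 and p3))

p3 or not (not (p0 and p3) and not (p0 and not p3 and p3))
= p3 or p0 and p3 or p0 and not p3 and p3
= p3 or p3 and (p0 or p0 and not p3)
= p3 or p3 and p0
= p3

p3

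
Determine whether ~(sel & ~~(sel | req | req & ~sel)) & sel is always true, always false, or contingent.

~(sel & ~~(sel | req | req & ~sel)) & sel
= ~(sel & (sel | req | req & ~sel)) & sel   — double negation
= ~(sel & (sel | req)) & sel   — absorption
= ~sel & sel   — absorption
= 0   — complement

always false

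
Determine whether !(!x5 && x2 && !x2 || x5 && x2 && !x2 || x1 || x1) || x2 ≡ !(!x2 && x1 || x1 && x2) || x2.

Yes

E1: !(!x5 && x2 && !x2 || x5 && x2 && !x2 || x1 || x1) || x2
    = !(x2 && !x2 || x1 || x1) || x2   [distribution]
    = !(x1 || x1) || x2   [complement / identity]
    = !x1 || x2   [idempotence]
E2: !(!x2 && x1 || x1 && x2) || x2
    = !x1 || x2   [distribution]
Both reduce to !x1 || x2, so they are equivalent.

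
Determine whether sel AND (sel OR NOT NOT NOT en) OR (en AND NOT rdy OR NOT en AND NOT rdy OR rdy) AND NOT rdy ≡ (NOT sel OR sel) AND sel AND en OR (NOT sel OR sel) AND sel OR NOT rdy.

E1: sel AND (sel OR NOT NOT NOT en) OR (en AND NOT rdy OR NOT en AND NOT rdy OR rdy) AND NOT rdy
    = sel AND (sel OR NOT en) OR (en AND NOT rdy OR NOT en AND NOT rdy OR rdy) AND NOT rdy   [double negation]
    = sel AND (sel OR NOT en) OR (NOT rdy OR rdy) AND NOT rdy   [distribution]
    = sel OR (NOT rdy OR rdy) AND NOT rdy   [absorption]
    = sel OR NOT rdy   [complement / identity]
E2: (NOT sel OR sel) AND sel AND en OR (NOT sel OR sel) AND sel OR NOT rdy
    = (NOT sel OR sel) AND sel OR NOT rdy   [absorption]
    = sel OR NOT rdy   [complement / identity]
Both reduce to sel OR NOT rdy, so they are equivalent.

Yes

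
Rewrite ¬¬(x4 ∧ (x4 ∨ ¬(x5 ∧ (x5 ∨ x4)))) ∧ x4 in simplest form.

¬¬(x4 ∧ (x4 ∨ ¬(x5 ∧ (x5 ∨ x4)))) ∧ x4
= ¬¬(x4 ∧ (x4 ∨ ¬x5)) ∧ x4   (absorption)
= ¬¬x4 ∧ x4   (absorption)
= x4 ∧ x4   (double negation)
= x4   (idempotence)

x4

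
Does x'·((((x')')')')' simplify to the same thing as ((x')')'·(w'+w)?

E1: x'·((((x')')')')'
    = x'·((x')')'   (double negation)
    = x'·x'   (double negation)
    = x'   (idempotence)
E2: ((x')')'·(w'+w)
    = ((x')')'   (complement / identity)
    = x'   (double negation)
Both reduce to x', so they are equivalent.

Yes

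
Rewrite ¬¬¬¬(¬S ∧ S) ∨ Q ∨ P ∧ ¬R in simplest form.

Q ∨ P ∧ ¬R

¬¬¬¬(¬S ∧ S) ∨ Q ∨ P ∧ ¬R
= ¬¬(¬S ∧ S) ∨ Q ∨ P ∧ ¬R
= ¬S ∧ S ∨ Q ∨ P ∧ ¬R
= Q ∨ P ∧ ¬R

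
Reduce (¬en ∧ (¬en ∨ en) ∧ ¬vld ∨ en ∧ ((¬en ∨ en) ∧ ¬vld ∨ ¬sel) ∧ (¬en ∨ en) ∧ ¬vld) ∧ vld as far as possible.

(¬en ∧ (¬en ∨ en) ∧ ¬vld ∨ en ∧ ((¬en ∨ en) ∧ ¬vld ∨ ¬sel) ∧ (¬en ∨ en) ∧ ¬vld) ∧ vld
= (¬en ∧ (¬en ∨ en) ∧ ¬vld ∨ en ∧ (¬en ∨ en) ∧ ¬vld) ∧ vld   — absorption
= (¬en ∨ en) ∧ ¬vld ∧ vld   — distribution
= ¬vld ∧ vld   — complement / identity
= False   — complement

False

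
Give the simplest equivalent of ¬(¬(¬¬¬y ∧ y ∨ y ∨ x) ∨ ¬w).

(y ∨ x) ∧ w

¬(¬(¬¬¬y ∧ y ∨ y ∨ x) ∨ ¬w)
= (¬¬¬y ∧ y ∨ y ∨ x) ∧ w   — De Morgan
= (¬y ∧ y ∨ y ∨ x) ∧ w   — double negation
= (y ∨ x) ∧ w   — complement / identity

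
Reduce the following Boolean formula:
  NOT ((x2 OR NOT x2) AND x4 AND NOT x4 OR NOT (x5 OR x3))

NOT ((x2 OR NOT x2) AND x4 AND NOT x4 OR NOT (x5 OR x3))
= NOT (x4 AND NOT x4 OR NOT (x5 OR x3))   [complement / identity]
= NOT NOT (x5 OR x3)   [complement / identity]
= x5 OR x3   [double negation]

x5 OR x3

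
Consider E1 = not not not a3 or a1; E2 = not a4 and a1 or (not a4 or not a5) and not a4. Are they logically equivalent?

E1: not not not a3 or a1
    = not a3 or a1   (double negation)
E2: not a4 and a1 or (not a4 or not a5) and not a4
    = not a4 and a1 or not a4   (absorption)
    = not a4   (absorption)
These differ: at a1=0, a3=0, a4=1, a5=1, E1 = 1 but E2 = 0.

No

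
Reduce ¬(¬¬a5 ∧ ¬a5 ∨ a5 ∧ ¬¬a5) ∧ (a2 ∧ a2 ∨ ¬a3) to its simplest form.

¬(¬¬a5 ∧ ¬a5 ∨ a5 ∧ ¬¬a5) ∧ (a2 ∧ a2 ∨ ¬a3)
= ¬¬¬a5 ∧ (a2 ∧ a2 ∨ ¬a3)
= ¬a5 ∧ (a2 ∧ a2 ∨ ¬a3)
= ¬a5 ∧ (a2 ∨ ¬a3)

¬a5 ∧ (a2 ∨ ¬a3)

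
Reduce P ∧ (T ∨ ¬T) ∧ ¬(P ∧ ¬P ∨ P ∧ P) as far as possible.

False

P ∧ (T ∨ ¬T) ∧ ¬(P ∧ ¬P ∨ P ∧ P)
= P ∧ (T ∨ ¬T) ∧ ¬P   [distribution]
= P ∧ ¬P   [complement / identity]
= False   [complement]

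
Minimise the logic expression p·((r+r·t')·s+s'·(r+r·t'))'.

p·r'

p·((r+r·t')·s+s'·(r+r·t'))'
= p·(r+r·t')'   [distribution]
= p·r'   [absorption]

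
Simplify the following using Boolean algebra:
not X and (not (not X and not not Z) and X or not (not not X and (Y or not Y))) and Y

not X and Y

not X and (not (not X and not not Z) and X or not (not not X and (Y or not Y))) and Y
= not X and ((X or not Z) and X or not (not not X and (Y or not Y))) and Y
= not X and (X or not (not not X and (Y or not Y))) and Y
= not X and (X or not not not X) and Y
= not X and (X or not X) and Y
= not X and Y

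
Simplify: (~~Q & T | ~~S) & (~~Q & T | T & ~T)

Q & T

(~~Q & T | ~~S) & (~~Q & T | T & ~T)
= (~~Q & T | ~~S) & ~~Q & T   [complement / identity]
= (~~Q & T | S) & ~~Q & T   [double negation]
= ~~Q & T   [absorption]
= Q & T   [double negation]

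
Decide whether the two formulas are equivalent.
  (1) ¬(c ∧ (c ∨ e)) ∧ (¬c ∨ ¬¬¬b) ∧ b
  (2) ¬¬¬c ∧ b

E1: ¬(c ∧ (c ∨ e)) ∧ (¬c ∨ ¬¬¬b) ∧ b
    = ¬(c ∧ (c ∨ e)) ∧ (¬c ∨ ¬b) ∧ b   — double negation
    = ¬c ∧ (¬c ∨ ¬b) ∧ b   — absorption
    = ¬c ∧ b   — absorption
E2: ¬¬¬c ∧ b
    = ¬c ∧ b   — double negation
Both reduce to ¬c ∧ b, so they are equivalent.

Yes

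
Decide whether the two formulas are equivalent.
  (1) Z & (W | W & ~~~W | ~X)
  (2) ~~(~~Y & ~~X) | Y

No

E1: Z & (W | W & ~~~W | ~X)
    = Z & (W | W & ~W | ~X)
    = Z & (W | ~X)
E2: ~~(~~Y & ~~X) | Y
    = ~(~Y | ~X) | Y
    = Y & X | Y
    = Y
These differ: at W=0, X=0, Y=0, Z=1, E1 = 1 but E2 = 0.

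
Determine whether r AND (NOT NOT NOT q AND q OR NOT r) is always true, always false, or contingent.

r AND (NOT NOT NOT q AND q OR NOT r)
= r AND (NOT q AND q OR NOT r)   [double negation]
= r AND NOT r   [complement / identity]
= FALSE   [complement]

always false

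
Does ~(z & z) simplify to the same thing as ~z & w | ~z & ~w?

Yes

E1: ~(z & z)
    = ~z   [idempotence]
E2: ~z & w | ~z & ~w
    = ~z   [distribution]
Both reduce to ~z, so they are equivalent.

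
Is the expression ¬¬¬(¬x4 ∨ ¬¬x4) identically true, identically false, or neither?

identically false

¬¬¬(¬x4 ∨ ¬¬x4)
= ¬(¬x4 ∨ ¬¬x4)   (double negation)
= x4 ∧ ¬x4   (De Morgan)
= False   (complement)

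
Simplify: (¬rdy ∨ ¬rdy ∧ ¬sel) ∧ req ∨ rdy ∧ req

req

(¬rdy ∨ ¬rdy ∧ ¬sel) ∧ req ∨ rdy ∧ req
= ¬rdy ∧ req ∨ rdy ∧ req   — absorption
= req   — distribution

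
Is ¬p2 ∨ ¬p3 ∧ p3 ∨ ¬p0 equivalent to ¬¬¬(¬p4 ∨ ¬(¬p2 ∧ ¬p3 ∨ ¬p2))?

No

E1: ¬p2 ∨ ¬p3 ∧ p3 ∨ ¬p0
    = ¬p2 ∨ ¬p0   (complement / identity)
E2: ¬¬¬(¬p4 ∨ ¬(¬p2 ∧ ¬p3 ∨ ¬p2))
    = ¬¬(p4 ∧ (¬p2 ∧ ¬p3 ∨ ¬p2))   (De Morgan)
    = ¬¬(p4 ∧ ¬p2)   (absorption)
    = p4 ∧ ¬p2   (double negation)
These differ: at p0=0, p2=0, p3=1, p4=0, E1 = 1 but E2 = 0.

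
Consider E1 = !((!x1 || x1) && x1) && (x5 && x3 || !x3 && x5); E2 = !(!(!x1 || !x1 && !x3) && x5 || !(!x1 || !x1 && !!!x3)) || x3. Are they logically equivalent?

No

E1: !((!x1 || x1) && x1) && (x5 && x3 || !x3 && x5)
    = !((!x1 || x1) && x1) && x5   — distribution
    = !x1 && x5   — complement / identity
E2: !(!(!x1 || !x1 && !x3) && x5 || !(!x1 || !x1 && !!!x3)) || x3
    = !(!(!x1 || !x1 && !x3) && x5 || !(!x1 || !x1 && !x3)) || x3   — double negation
    = !!(!x1 || !x1 && !x3) || x3   — absorption
    = !x1 || !x1 && !x3 || x3   — double negation
    = !x1 || x3   — absorption
These differ: at x1=0, x3=1, x5=0, E1 = 0 but E2 = 1.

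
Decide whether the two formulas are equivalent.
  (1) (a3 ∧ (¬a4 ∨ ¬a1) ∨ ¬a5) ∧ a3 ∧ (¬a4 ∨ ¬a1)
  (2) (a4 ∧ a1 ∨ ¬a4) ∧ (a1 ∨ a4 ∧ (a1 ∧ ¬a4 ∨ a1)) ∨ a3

No

E1: (a3 ∧ (¬a4 ∨ ¬a1) ∨ ¬a5) ∧ a3 ∧ (¬a4 ∨ ¬a1)
    = a3 ∧ (¬a4 ∨ ¬a1)   — absorption
E2: (a4 ∧ a1 ∨ ¬a4) ∧ (a1 ∨ a4 ∧ (a1 ∧ ¬a4 ∨ a1)) ∨ a3
    = (a4 ∧ a1 ∨ ¬a4) ∧ (a1 ∨ a4 ∧ a1) ∨ a3   — absorption
    = ¬a4 ∧ a1 ∨ a4 ∧ a1 ∨ a3   — distribution
    = a1 ∨ a3   — distribution
These differ: at a1=1, a3=0, a4=1, a5=0, E1 = 0 but E2 = 1.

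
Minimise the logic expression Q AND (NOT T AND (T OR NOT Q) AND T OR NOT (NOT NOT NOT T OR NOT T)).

Q AND T

Q AND (NOT T AND (T OR NOT Q) AND T OR NOT (NOT NOT NOT T OR NOT T))
= Q AND (NOT T AND T OR NOT (NOT NOT NOT T OR NOT T))   (absorption)
= Q AND (NOT T AND T OR NOT (NOT T OR NOT T))   (double negation)
= Q AND (NOT T AND T OR T AND T)   (De Morgan)
= Q AND T   (distribution)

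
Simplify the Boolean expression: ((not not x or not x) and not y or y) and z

z

((not not x or not x) and not y or y) and z
= ((x or not x) and not y or y) and z   — double negation
= (not y or y) and z   — complement / identity
= z   — complement / identity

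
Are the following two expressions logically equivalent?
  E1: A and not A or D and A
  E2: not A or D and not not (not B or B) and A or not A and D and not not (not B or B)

E1: A and not A or D and A
    = D and A
E2: not A or D and not not (not B or B) and A or not A and D and not not (not B or B)
    = not A or D and not not (not B or B)
    = not A or D and (not B or B)
    = not A or D
These differ: at A=0, B=0, D=0, E1 = 0 but E2 = 1.

No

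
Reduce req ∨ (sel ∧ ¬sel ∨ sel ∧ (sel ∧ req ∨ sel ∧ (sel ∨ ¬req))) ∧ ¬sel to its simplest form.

req ∨ (sel ∧ ¬sel ∨ sel ∧ (sel ∧ req ∨ sel ∧ (sel ∨ ¬req))) ∧ ¬sel
= req ∨ (sel ∧ ¬sel ∨ sel ∧ (sel ∧ req ∨ sel)) ∧ ¬sel   (absorption)
= req ∨ (sel ∧ ¬sel ∨ sel ∧ sel) ∧ ¬sel   (absorption)
= req ∨ sel ∧ ¬sel   (distribution)
= req   (complement / identity)

req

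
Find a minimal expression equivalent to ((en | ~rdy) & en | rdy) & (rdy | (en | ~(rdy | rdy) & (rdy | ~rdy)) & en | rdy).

rdy | en

((en | ~rdy) & en | rdy) & (rdy | (en | ~(rdy | rdy) & (rdy | ~rdy)) & en | rdy)
= ((en | ~rdy) & en | rdy) & (rdy | (en | ~(rdy | rdy)) & en | rdy)   [complement / identity]
= ((en | ~rdy) & en | rdy) & (rdy | (en | ~rdy) & en | rdy)   [idempotence]
= rdy | (en | ~rdy) & en & ((en | ~rdy) & en | rdy)   [distribution]
= rdy | (en | ~rdy) & en   [absorption]
= rdy | en   [absorption]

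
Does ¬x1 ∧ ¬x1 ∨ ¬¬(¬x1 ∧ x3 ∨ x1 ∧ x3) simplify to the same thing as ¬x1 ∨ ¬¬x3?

E1: ¬x1 ∧ ¬x1 ∨ ¬¬(¬x1 ∧ x3 ∨ x1 ∧ x3)
    = ¬x1 ∧ ¬x1 ∨ ¬x1 ∧ x3 ∨ x1 ∧ x3   (double negation)
    = ¬x1 ∧ ¬x1 ∨ x3   (distribution)
    = ¬x1 ∨ x3   (idempotence)
E2: ¬x1 ∨ ¬¬x3
    = ¬x1 ∨ x3   (double negation)
Both reduce to ¬x1 ∨ x3, so they are equivalent.

Yes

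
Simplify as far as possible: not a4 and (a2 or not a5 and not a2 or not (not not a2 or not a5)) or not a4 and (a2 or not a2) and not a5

not a4

not a4 and (a2 or not a5 and not a2 or not (not not a2 or not a5)) or not a4 and (a2 or not a2) and not a5
= not a4 and (a2 or not a5 and not a2 or not a2 and a5) or not a4 and (a2 or not a2) and not a5   — De Morgan
= not a4 and (a2 or not a2) or not a4 and (a2 or not a2) and not a5   — distribution
= not a4 and (a2 or not a2)   — absorption
= not a4   — complement / identity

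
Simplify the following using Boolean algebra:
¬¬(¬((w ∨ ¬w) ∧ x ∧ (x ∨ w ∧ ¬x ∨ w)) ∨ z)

¬x ∨ z

¬¬(¬((w ∨ ¬w) ∧ x ∧ (x ∨ w ∧ ¬x ∨ w)) ∨ z)
= ¬¬(¬((w ∨ ¬w) ∧ x ∧ (x ∨ w)) ∨ z)   (absorption)
= ¬¬(¬(x ∧ (x ∨ w)) ∨ z)   (complement / identity)
= ¬¬(¬x ∨ z)   (absorption)
= ¬x ∨ z   (double negation)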